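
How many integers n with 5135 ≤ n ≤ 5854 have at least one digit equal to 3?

The integers in [5135, 5854] that have at least one digit equal to 3: 5135, 5136, 5137, 5138, 5139, 5143, …, 5843, 5853.
221 qualify.

221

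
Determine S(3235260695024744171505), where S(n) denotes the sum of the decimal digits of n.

81

3+2+3+5+2+6+0+6+9+5+0+2+4+7+4+4+1+7+1+5+0+5 = 81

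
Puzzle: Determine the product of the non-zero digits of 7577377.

252105

7×5×7×7×3×7×7 = 252105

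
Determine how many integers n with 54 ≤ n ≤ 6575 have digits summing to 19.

The integers in [54, 6575] that have digits summing to 19: 199, 289, 298, 379, 388, 397, …, 6562, 6571.
428 qualify.

428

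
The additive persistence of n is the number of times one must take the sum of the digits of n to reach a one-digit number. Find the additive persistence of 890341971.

890341971 → 42 → 6 (2 steps)

2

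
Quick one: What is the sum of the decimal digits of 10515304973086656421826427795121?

130

1+0+5+1+5+3+0+4+9+7+3+0+8+6+6+5+6+4+2+1+8+2+6+4+2+7+7+9+5+1+2+1 = 130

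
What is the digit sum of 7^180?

586

7^180 = 131113437138048251322711480597803215332101201774990516815131689813892946509380556272605041597969860106905820222554291655201459120130455805408840262508001
Sum of its 153 digits: 586.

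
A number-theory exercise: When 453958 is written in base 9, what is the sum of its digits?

30

453958 in base 9 is 761637.
Digit sum: 7+6+1+6+3+7 = 30.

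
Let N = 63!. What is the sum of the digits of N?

63! = 1982608315404440064116146708361898137544773690227268628106279599612729753600000000000000
Sum of its 88 digits: 333.

333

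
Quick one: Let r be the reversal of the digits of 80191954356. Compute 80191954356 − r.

Reverse of 80191954356 is 65345919108.
80191954356 − 65345919108 = 14846035248

14846035248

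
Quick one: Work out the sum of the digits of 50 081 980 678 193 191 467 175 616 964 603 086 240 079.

183

5+0+0+8+1+9+8+0+6+7+8+1+9+3+1+9+1+4+6+7+1+7+5+6+1+6+9+6+4+6+0+3+0+8+6+2+4+0+0+7+9 = 183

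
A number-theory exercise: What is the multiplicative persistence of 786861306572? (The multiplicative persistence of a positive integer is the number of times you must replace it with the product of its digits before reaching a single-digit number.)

1

786861306572 → 0 (1 step)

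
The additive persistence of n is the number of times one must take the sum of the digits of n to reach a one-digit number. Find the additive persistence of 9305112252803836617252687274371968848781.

9305112252803836617252687274371968848781 → 185 → 14 → 5 (3 steps)

3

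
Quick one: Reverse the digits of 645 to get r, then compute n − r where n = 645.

99

Reverse of 645 is 546.
645 − 546 = 99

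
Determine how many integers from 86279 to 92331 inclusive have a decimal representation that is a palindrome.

61

The integers in [86279, 92331] that have a decimal representation that is a palindrome: 86368, 86468, 86568, 86668, 86768, 86868, …, 92229, 92329.
61 qualify.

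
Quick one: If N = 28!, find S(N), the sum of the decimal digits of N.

28! = 304888344611713860501504000000
Sum of its 30 digits: 90.

90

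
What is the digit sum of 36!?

171

36! = 371993326789901217467999448150835200000000
Sum of its 42 digits: 171.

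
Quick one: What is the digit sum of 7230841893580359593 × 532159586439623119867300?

194

7230841893580359593 × 532159586439623119867300 = 3847961831698025491264981433718476442008900
Sum of its 43 digits: 194.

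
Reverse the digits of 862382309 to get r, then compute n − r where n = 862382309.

Reverse of 862382309 is 903283268.
862382309 − 903283268 = -40900959

-40900959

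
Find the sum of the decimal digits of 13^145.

760

13^145 = 332495739297038865453955824301148040878086855761996914226721779819448441230837837778396193227194828462167904844061547157593170092092697366300067194480595905270093
Sum of its 162 digits: 760.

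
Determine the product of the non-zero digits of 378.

3×7×8 = 168

168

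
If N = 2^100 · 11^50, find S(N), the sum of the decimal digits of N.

2^100 · 11^50 = 14881058511424953988078608769806432918740714444252299374974281300129389429838053376
Sum of its 83 digits: 388.

388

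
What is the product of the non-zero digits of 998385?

77760

9×9×8×3×8×5 = 77760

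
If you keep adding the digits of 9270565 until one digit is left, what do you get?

7

9+2+7+0+5+6+5 = 34
3+4 = 7
(Equivalently, 9270565 mod 9 = 7.)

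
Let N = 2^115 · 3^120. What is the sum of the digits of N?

441

2^115 · 3^120 = 74644887480003436798668813803691658775919661245148672113814474979985301016327118232347475968
Sum of its 92 digits: 441.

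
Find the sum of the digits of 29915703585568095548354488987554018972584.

2+9+9+1+5+7+0+3+5+8+5+5+6+8+0+9+5+5+4+8+3+5+4+4+8+8+9+8+7+5+5+4+0+1+8+9+7+2+5+8+4 = 218

218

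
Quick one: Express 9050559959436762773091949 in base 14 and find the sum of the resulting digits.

9050559959436762773091949 in base 14 is 7A259C53337138B225B473.
Digit sum: 7+10+2+5+9+12+5+3+3+3+7+1+3+8+11+2+2+5+11+4+7+3 = 123.

123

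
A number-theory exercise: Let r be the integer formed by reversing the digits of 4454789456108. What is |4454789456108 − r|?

3561760418436

Reverse of 4454789456108 is 8016549874544.
|4454789456108 − 8016549874544| = 3561760418436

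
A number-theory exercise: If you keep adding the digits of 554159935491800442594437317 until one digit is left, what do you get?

5+5+4+1+5+9+9+3+5+4+9+1+8+0+0+4+4+2+5+9+4+4+3+7+3+1+7 = 121
1+2+1 = 4

4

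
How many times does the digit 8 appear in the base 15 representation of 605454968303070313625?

2

605454968303070313625 in base 15 is 6229BB498420AD9085.
The digit 8 appears 2 times.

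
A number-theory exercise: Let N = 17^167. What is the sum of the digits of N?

908

17^167 = 30547091808527362773986691321852629083823574079765768185848040358107564619317985530471243444958185048042401211714302836115633082468984075243653357727157922015870183248952228712277361457453324169506995593073
Sum of its 206 digits: 908.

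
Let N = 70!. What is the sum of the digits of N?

459

70! = 11978571669969891796072783721689098736458938142546425857555362864628009582789845319680000000000000000
Sum of its 101 digits: 459.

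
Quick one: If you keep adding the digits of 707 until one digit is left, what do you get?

7+0+7 = 14
1+4 = 5

5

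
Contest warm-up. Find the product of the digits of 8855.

8×8×5×5 = 1600

1600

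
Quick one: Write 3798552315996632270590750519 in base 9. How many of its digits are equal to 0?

6

3798552315996632270590750519 in base 9 is 72281834007780506302136036487.
The digit 0 appears 6 times.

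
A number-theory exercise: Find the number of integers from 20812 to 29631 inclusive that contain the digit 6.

The integers in [20812, 29631] that contain the digit 6: 20816, 20826, 20836, 20846, 20856, 20860, …, 29630, 29631.
3080 qualify.

3080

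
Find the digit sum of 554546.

29

5+5+4+5+4+6 = 29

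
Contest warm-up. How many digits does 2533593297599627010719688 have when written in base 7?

29

2533593297599627010719688 in base 7 is 53361433245152341530120324153, which has 29 digits.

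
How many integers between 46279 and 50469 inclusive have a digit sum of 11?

The integers in [46279, 50469] that have a digit sum of 11: 47000, 50006, 50015, 50024, 50033, 50042, …, 50411, 50420.
26 qualify.

26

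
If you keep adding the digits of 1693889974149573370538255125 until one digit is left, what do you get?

4

1+6+9+3+8+8+9+9+7+4+1+4+9+5+7+3+3+7+0+5+3+8+2+5+5+1+2+5 = 139
1+3+9 = 13
1+3 = 4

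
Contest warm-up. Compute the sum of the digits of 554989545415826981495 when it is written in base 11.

554989545415826981495 in base 11 is 909020A2749531286242.
Digit sum: 9+0+9+0+2+0+10+2+7+4+9+5+3+1+2+8+6+2+4+2 = 85.

85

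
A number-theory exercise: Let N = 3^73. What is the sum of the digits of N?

3^73 = 67585198634817523235520443624317923
Sum of its 35 digits: 153.

153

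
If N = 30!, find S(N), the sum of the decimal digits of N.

30! = 265252859812191058636308480000000
Sum of its 33 digits: 117.

117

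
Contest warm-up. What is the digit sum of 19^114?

19^114 = 59966749513267825724908973980095118760861324233369594776004538342373439980068510542630407345872422176916353536468350271285969351953224368420622121
Sum of its 146 digits: 649.

649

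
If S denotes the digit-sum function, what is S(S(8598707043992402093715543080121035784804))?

12

First digit sum: 165.
1+6+5 = 12.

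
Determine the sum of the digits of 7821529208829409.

76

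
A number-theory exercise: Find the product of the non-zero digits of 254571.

1400

2×5×4×5×7×1 = 1400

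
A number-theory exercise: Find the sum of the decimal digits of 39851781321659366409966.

3+9+8+5+1+7+8+1+3+2+1+6+5+9+3+6+6+4+0+9+9+6+6 = 117

117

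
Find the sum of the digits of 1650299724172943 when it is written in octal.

60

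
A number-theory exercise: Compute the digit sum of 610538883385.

58

6+1+0+5+3+8+8+8+3+3+8+5 = 58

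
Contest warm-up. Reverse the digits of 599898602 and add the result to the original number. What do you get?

806797597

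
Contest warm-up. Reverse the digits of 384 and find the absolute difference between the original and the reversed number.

Reverse of 384 is 483.
|384 − 483| = 99

99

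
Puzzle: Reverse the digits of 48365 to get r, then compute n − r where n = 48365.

Reverse of 48365 is 56384.
48365 − 56384 = -8019

-8019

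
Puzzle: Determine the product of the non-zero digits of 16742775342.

1975680

1×6×7×4×2×7×7×5×3×4×2 = 1975680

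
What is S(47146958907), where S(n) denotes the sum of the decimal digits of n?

4+7+1+4+6+9+5+8+9+0+7 = 60

60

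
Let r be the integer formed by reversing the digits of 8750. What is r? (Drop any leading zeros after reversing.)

578

Reversing 8750 gives 578.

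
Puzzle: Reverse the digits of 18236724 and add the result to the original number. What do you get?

61000005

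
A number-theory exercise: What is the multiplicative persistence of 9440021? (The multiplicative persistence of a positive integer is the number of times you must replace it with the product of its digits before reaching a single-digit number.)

9440021 → 0 (1 step)

1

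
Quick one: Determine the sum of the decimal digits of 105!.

105! = 1081396758240290900504101305800329649720646107774902579144176636573226531909905153326984536526808240339776398934872029657993872907813436816097280000000000000000000000000
Sum of its 169 digits: 648.

648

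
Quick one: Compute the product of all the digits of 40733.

4×0×7×3×3 = 0

0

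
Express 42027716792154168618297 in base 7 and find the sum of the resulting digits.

81

42027716792154168618297 in base 7 is 432241611002661246233014566.
Digit sum: 4+3+2+2+4+1+6+1+1+0+0+2+6+6+1+2+4+6+2+3+3+0+1+4+5+6+6 = 81.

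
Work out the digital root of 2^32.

The digital root of n equals n mod 9 (or 9 when 9 | n), so we need 2^32 mod 9.
2^32 ≡ 4 (mod 9), so the digital root is 4.

4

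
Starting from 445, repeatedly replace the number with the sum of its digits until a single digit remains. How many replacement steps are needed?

2

445 → 13 → 4 (2 steps)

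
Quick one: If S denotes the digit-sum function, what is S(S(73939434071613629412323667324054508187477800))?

13

First digit sum: 184.
1+8+4 = 13.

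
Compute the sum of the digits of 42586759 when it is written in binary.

42586759 in base 2 is 10100010011101001010000111.
Digit sum: 1+0+1+0+0+0+1+0+0+1+1+1+0+1+0+0+1+0+1+0+0+0+0+1+1+1 = 12.

12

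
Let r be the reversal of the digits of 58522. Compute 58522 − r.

Reverse of 58522 is 22585.
58522 − 22585 = 35937

35937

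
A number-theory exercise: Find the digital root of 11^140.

4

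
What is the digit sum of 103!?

621

103! = 99029007164861804075467152545817733490901658221144924830052805546998766658416222832141441073883538492653516385977292093222882134415149891584000000000000000000000000
Sum of its 164 digits: 621.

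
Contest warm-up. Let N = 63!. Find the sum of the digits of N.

63! = 1982608315404440064116146708361898137544773690227268628106279599612729753600000000000000
Sum of its 88 digits: 333.

333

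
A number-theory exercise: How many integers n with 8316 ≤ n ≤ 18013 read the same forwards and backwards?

The integers in [8316, 18013] that read the same forwards and backwards: 8338, 8448, 8558, 8668, 8778, 8888, …, 17871, 17971.
97 qualify.

97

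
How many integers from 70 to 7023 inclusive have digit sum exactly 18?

483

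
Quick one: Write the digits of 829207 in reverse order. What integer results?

702928

Reversing 829207 gives 702928.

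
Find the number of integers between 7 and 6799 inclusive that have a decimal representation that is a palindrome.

The integers in [7, 6799] that have a decimal representation that is a palindrome: 7, 8, 9, 11, 22, 33, …, 6666, 6776.
160 qualify.

160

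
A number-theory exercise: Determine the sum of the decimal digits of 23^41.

272

23^41 = 67739389260745218861137988047774370539553852007909099223
Sum of its 56 digits: 272.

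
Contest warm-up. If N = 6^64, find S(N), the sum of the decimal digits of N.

6^64 = 63340286662973277706162286946811886609896461828096
Sum of its 50 digits: 252.

252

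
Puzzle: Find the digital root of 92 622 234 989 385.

9

9+2+6+2+2+2+3+4+9+8+9+3+8+5 = 72
7+2 = 9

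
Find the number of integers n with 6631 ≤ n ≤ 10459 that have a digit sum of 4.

10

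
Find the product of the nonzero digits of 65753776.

6×5×7×5×3×7×7×6 = 926100

926100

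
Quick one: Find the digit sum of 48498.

33

4+8+4+9+8 = 33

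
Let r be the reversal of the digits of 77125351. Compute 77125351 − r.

61773174

Reverse of 77125351 is 15352177.
77125351 − 15352177 = 61773174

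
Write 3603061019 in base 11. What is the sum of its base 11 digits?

59

3603061019 in base 11 is 158991A088.
Digit sum: 1+5+8+9+9+1+10+0+8+8 = 59.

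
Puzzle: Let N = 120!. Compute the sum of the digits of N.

783

120! = 6689502913449127057588118054090372586752746333138029810295671352301633557244962989366874165271984981308157637893214090552534408589408121859898481114389650005964960521256960000000000000000000000000000
Sum of its 199 digits: 783.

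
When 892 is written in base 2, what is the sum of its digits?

892 in base 2 is 1101111100.
Digit sum: 1+1+0+1+1+1+1+1+0+0 = 7.

7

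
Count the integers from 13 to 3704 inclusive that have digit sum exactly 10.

199

The integers in [13, 3704] that have digit sum exactly 10: 19, 28, 37, 46, 55, 64, …, 3610, 3700.
199 qualify.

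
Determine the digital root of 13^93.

1

The digital root of n equals n mod 9 (or 9 when 9 | n), so we need 13^93 mod 9.
13^93 ≡ 1 (mod 9), so the digital root is 1.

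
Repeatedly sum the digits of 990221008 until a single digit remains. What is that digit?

9+9+0+2+2+1+0+0+8 = 31
3+1 = 4

4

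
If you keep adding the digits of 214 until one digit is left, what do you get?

2+1+4 = 7

7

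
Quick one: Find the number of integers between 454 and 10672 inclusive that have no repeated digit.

5125

The integers in [454, 10672] that have no repeated digit: 456, 457, 458, 459, 460, 461, …, 10659, 10672.
5125 qualify.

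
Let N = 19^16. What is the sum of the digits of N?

91

19^16 = 288441413567621167681
Sum of its 21 digits: 91.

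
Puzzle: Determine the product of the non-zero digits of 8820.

8×8×2 = 128

128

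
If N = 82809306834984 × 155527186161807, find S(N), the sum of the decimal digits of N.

82809306834984 × 155527186161807 = 12879098480054753386072256088
Sum of its 29 digits: 135.

135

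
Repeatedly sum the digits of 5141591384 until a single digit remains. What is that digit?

5

5+1+4+1+5+9+1+3+8+4 = 41
4+1 = 5
(Equivalently, 5141591384 mod 9 = 5.)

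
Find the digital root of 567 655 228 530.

9

5+6+7+6+5+5+2+2+8+5+3+0 = 54
5+4 = 9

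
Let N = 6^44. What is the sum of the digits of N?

6^44 = 17324272922341479351919144385642496
Sum of its 35 digits: 153.

153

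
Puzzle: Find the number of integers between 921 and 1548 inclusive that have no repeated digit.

306

The integers in [921, 1548] that have no repeated digit: 921, 923, 924, 925, 926, 927, …, 1547, 1548.
306 qualify.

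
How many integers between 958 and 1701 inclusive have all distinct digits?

361

The integers in [958, 1701] that have all distinct digits: 958, 960, 961, 962, 963, 964, …, 1697, 1698.
361 qualify.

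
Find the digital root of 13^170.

7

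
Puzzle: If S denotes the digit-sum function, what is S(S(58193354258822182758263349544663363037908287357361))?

First digit sum: 232.
2+3+2 = 7.

7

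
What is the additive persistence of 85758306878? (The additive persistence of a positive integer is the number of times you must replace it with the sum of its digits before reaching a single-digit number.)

3

85758306878 → 65 → 11 → 2 (3 steps)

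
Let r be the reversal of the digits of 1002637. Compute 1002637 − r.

Reverse of 1002637 is 7362001.
1002637 − 7362001 = -6359364

-6359364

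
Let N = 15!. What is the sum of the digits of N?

45

15! = 1307674368000
Sum of its 13 digits: 45.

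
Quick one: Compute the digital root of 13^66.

1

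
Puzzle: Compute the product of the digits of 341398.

3×4×1×3×9×8 = 2592

2592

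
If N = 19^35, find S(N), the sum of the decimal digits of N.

19^35 = 570658162108627174778971075491512021856922699
Sum of its 45 digits: 208.

208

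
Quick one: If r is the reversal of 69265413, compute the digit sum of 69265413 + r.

27

Reversal of 69265413 is 31456296; 69265413 + 31456296 = 100721709.
Digit sum of 100721709: 1+0+0+7+2+1+7+0+9 = 27.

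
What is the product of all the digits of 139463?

1944

1×3×9×4×6×3 = 1944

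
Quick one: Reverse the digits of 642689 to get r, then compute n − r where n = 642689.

Reverse of 642689 is 986246.
642689 − 986246 = -343557

-343557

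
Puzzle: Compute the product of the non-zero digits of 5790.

5×7×9 = 315

315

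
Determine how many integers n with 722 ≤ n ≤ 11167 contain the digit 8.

The integers in [722, 11167] that contain the digit 8: 728, 738, 748, 758, 768, 778, …, 11148, 11158.
3600 qualify.

3600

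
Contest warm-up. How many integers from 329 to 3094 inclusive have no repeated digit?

1541

The integers in [329, 3094] that have no repeated digit: 329, 340, 341, 342, 345, 346, …, 3092, 3094.
1541 qualify.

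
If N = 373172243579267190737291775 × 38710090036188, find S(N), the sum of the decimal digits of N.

373172243579267190737291775 × 38710090036188 = 14445531147959712238134252064910864753700
Sum of its 41 digits: 162.

162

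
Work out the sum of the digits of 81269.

8+1+2+6+9 = 26

26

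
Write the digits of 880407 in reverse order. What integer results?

Reversing 880407 gives 704088.

704088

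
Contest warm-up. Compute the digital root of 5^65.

The digital root of n equals n mod 9 (or 9 when 9 | n), so we need 5^65 mod 9.
5^65 ≡ 2 (mod 9), so the digital root is 2.

2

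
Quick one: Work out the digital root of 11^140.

The digital root of n equals n mod 9 (or 9 when 9 | n), so we need 11^140 mod 9.
11^140 ≡ 4 (mod 9), so the digital root is 4.

4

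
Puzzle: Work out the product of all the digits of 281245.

640

2×8×1×2×4×5 = 640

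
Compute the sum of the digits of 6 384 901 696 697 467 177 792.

6+3+8+4+9+0+1+6+9+6+6+9+7+4+6+7+1+7+7+7+9+2 = 124

124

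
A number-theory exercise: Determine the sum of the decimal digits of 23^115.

707

23^115 = 3969183177467130020062144761902429056940039548592734721876064813679185800078513186972349169831395054442088305706871071391437318076384915982550175875645977607
Sum of its 157 digits: 707.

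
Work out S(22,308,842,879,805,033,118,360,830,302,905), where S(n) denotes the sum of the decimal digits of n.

2+2+3+0+8+8+4+2+8+7+9+8+0+5+0+3+3+1+1+8+3+6+0+8+3+0+3+0+2+9+0+5 = 121

121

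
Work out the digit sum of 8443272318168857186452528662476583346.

8+4+4+3+2+7+2+3+1+8+1+6+8+8+5+7+1+8+6+4+5+2+5+2+8+6+6+2+4+7+6+5+8+3+3+4+6 = 178

178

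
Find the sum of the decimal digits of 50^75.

269

50^75 = 26469779601696885595885078146238811314105987548828125000000000000000000000000000000000000000000000000000000000000000000000000000
Sum of its 128 digits: 269.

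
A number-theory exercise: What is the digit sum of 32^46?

32^46 = 1725436586697640946858688965569256363112777243042596638790631055949824
Sum of its 70 digits: 355.

355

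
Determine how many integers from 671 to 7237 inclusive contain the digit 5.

2457

The integers in [671, 7237] that contain the digit 5: 675, 685, 695, 705, 715, 725, …, 7225, 7235.
2457 qualify.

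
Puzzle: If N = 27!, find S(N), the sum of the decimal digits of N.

108

27! = 10888869450418352160768000000
Sum of its 29 digits: 108.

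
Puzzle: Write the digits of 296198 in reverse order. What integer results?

891692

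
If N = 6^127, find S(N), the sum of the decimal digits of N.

6^127 = 668665319091271746677508897950407302115067081290302037659288603775909287209809541423693537042497536
Sum of its 99 digits: 450.

450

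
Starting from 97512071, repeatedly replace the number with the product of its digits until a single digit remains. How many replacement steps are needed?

97512071 → 0 (1 step)

1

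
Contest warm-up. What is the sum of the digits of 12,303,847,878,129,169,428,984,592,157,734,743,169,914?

201

1+2+3+0+3+8+4+7+8+7+8+1+2+9+1+6+9+4+2+8+9+8+4+5+9+2+1+5+7+7+3+4+7+4+3+1+6+9+9+1+4 = 201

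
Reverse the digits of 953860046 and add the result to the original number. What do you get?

1593928405

Reverse of 953860046 is 640068359.
953860046 + 640068359 = 1593928405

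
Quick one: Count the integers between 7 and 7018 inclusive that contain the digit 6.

2627

The integers in [7, 7018] that contain the digit 6: 16, 26, 36, 46, 56, 60, …, 7006, 7016.
2627 qualify.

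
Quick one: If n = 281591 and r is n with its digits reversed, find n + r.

Reverse of 281591 is 195182.
281591 + 195182 = 476773

476773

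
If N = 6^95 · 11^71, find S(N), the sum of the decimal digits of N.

711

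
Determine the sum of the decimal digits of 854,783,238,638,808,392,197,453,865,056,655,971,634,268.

216

8+5+4+7+8+3+2+3+8+6+3+8+8+0+8+3+9+2+1+9+7+4+5+3+8+6+5+0+5+6+6+5+5+9+7+1+6+3+4+2+6+8 = 216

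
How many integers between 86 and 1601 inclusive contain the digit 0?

369

The integers in [86, 1601] that contain the digit 0: 90, 100, 101, 102, 103, 104, …, 1600, 1601.
369 qualify.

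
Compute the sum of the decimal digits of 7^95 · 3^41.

450

7^95 · 3^41 = 7019161659879086598231804768121651562925915815651076676253058329900298078161861060052556806432697029
Sum of its 100 digits: 450.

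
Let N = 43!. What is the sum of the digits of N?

180

43! = 60415263063373835637355132068513997507264512000000000
Sum of its 53 digits: 180.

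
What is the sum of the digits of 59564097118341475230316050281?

110

5+9+5+6+4+0+9+7+1+1+8+3+4+1+4+7+5+2+3+0+3+1+6+0+5+0+2+8+1 = 110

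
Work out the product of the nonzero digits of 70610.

42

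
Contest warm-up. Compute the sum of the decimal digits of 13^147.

13^147 = 56191779941199568261718534306894018908396678623777478504315980789486786568011594584548956655395926010106375918646401469633245745563665854904711355867220707990645717
Sum of its 164 digits: 811.

811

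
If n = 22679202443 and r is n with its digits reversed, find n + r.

Reverse of 22679202443 is 34420297622.
22679202443 + 34420297622 = 57099500065

57099500065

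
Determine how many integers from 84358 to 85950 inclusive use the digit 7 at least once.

465

The integers in [84358, 85950] that use the digit 7 at least once: 84367, 84370, 84371, 84372, 84373, 84374, …, 85937, 85947.
465 qualify.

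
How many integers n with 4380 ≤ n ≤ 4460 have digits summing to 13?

6

The integers in [4380, 4460] that have digits summing to 13: 4405, 4414, 4423, 4432, 4441, 4450.
6 qualify.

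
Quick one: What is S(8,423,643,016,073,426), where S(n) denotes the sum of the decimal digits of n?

59

8+4+2+3+6+4+3+0+1+6+0+7+3+4+2+6 = 59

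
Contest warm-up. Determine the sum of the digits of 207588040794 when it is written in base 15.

207588040794 in base 15 is 55EE6E7999.
Digit sum: 5+5+14+14+6+14+7+9+9+9 = 92.

92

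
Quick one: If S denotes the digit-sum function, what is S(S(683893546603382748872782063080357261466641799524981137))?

First digit sum: 260.
2+6+0 = 8.

8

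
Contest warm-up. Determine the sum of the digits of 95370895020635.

62

9+5+3+7+0+8+9+5+0+2+0+6+3+5 = 62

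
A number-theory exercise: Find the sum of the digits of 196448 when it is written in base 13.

196448 in base 13 is 6B555.
Digit sum: 6+11+5+5+5 = 32.

32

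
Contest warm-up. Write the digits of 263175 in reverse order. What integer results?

571362

Reversing 263175 gives 571362.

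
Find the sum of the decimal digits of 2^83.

2^83 = 9671406556917033397649408
Sum of its 25 digits: 122.

122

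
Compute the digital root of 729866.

7+2+9+8+6+6 = 38
3+8 = 11
1+1 = 2
(Equivalently, 729866 mod 9 = 2.)

2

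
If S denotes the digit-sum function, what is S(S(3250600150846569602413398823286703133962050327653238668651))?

10

First digit sum: 235.
2+3+5 = 10.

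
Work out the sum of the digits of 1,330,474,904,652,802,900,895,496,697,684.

148

1+3+3+0+4+7+4+9+0+4+6+5+2+8+0+2+9+0+0+8+9+5+4+9+6+6+9+7+6+8+4 = 148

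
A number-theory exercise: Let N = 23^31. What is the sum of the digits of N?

23^31 = 1635170022196481349560959748587682926364327
Sum of its 43 digits: 203.

203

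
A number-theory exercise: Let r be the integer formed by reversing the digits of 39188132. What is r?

23188193

Reversing 39188132 gives 23188193.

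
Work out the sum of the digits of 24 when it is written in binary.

2

24 in base 2 is 11000.
Digit sum: 1+1+0+0+0 = 2.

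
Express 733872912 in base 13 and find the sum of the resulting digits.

733872912 in base 13 is B906C136.
Digit sum: 11+9+0+6+12+1+3+6 = 48.

48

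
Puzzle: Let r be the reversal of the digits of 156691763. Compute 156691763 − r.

Reverse of 156691763 is 367196651.
156691763 − 367196651 = -210504888

-210504888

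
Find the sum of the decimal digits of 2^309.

2^309 = 1042962419883256876169444192465601618458351817556959360325703910069443225478828393565899456512
Sum of its 94 digits: 440.

440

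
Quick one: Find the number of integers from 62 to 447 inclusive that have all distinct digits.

282

The integers in [62, 447] that have all distinct digits: 62, 63, 64, 65, 67, 68, …, 438, 439.
282 qualify.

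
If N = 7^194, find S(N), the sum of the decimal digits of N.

742

7^194 = 88924158227561281226520409113692540181550107099679841392193219526176387112718869278739153030704587801792325036783536742123291998603333570095374837587568245668364849
Sum of its 164 digits: 742.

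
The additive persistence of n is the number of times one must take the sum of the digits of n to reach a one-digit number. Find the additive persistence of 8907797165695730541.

3

8907797165695730541 → 99 → 18 → 9 (3 steps)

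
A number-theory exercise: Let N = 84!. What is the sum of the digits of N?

477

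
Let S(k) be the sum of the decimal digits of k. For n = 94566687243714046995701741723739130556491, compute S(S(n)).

First digit sum: 190.
1+9+0 = 10.

10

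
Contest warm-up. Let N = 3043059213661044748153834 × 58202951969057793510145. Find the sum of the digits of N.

223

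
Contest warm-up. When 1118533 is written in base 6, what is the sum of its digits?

23

1118533 in base 6 is 35550221.
Digit sum: 3+5+5+5+0+2+2+1 = 23.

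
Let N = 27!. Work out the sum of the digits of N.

108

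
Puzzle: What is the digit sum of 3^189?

405

3^189 = 1499398741586788200414239710724876101933611366003344657118522818557991334322919287339806483
Sum of its 91 digits: 405.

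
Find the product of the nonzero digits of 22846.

768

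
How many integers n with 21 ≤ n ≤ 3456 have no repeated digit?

The integers in [21, 3456] that have no repeated digit: 21, 23, 24, 25, 26, 27, …, 3452, 3456.
1920 qualify.

1920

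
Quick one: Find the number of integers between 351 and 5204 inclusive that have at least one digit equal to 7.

The integers in [351, 5204] that have at least one digit equal to 7: 357, 367, 370, 371, 372, 373, …, 5187, 5197.
1331 qualify.

1331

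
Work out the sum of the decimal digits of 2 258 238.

2+2+5+8+2+3+8 = 30

30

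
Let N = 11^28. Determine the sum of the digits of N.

11^28 = 144209936106499234037676064081
Sum of its 30 digits: 124.

124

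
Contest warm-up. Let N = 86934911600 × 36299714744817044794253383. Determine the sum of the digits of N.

86934911600 × 36299714744817044794253383 = 3155712492445886347361658039105942800
Sum of its 37 digits: 158.

158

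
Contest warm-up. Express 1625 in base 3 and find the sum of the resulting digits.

1625 in base 3 is 2020012.
Digit sum: 2+0+2+0+0+1+2 = 7.

7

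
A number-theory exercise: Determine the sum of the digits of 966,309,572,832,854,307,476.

9+6+6+3+0+9+5+7+2+8+3+2+8+5+4+3+0+7+4+7+6 = 104

104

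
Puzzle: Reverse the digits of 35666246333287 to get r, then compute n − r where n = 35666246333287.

-42567117933366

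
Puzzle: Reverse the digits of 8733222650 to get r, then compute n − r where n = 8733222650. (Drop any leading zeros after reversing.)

Reverse of 8733222650 is 562223378.
8733222650 − 562223378 = 8170999272

8170999272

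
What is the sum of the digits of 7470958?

40

7+4+7+0+9+5+8 = 40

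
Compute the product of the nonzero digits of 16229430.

1×6×2×2×9×4×3 = 2592

2592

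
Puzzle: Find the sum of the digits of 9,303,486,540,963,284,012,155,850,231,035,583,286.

147

9+3+0+3+4+8+6+5+4+0+9+6+3+2+8+4+0+1+2+1+5+5+8+5+0+2+3+1+0+3+5+5+8+3+2+8+6 = 147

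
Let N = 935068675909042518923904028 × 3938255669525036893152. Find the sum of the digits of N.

935068675909042518923904028 × 3938255669525036893152 = 3682539514294055980997142891361809469167738416256
Sum of its 49 digits: 240.

240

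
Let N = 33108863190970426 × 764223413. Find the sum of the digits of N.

33108863190970426 × 764223413 = 25302568428353489739783938
Sum of its 26 digits: 134.

134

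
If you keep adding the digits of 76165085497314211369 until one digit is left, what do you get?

7+6+1+6+5+0+8+5+4+9+7+3+1+4+2+1+1+3+6+9 = 88
8+8 = 16
1+6 = 7

7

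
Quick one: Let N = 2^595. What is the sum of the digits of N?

2^595 = 129672361527531029953512745740348785969138944757576153124864291552832900356653379574990845279596993571506183956603149661949848471106617978371464838566061365220661931356297172615168
Sum of its 180 digits: 857.

857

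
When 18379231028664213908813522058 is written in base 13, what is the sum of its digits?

18379231028664213908813522058 in base 13 is 27B2453B7418C51BB033798BA6.
Digit sum: 2+7+11+2+4+5+3+11+7+4+1+8+12+5+1+11+11+0+3+3+7+9+8+11+10+6 = 162.

162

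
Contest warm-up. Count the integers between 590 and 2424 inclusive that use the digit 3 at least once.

508

The integers in [590, 2424] that use the digit 3 at least once: 593, 603, 613, 623, 630, 631, …, 2413, 2423.
508 qualify.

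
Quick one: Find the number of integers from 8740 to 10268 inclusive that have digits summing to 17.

57

The integers in [8740, 10268] that have digits summing to 17: 8801, 8810, 8900, 9008, 9017, 9026, …, 10259, 10268.
57 qualify.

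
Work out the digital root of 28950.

6

2+8+9+5+0 = 24
2+4 = 6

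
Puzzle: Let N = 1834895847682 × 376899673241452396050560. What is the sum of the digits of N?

1834895847682 × 376899673241452396050560 = 691571645423443606912042280130801920
Sum of its 36 digits: 128.

128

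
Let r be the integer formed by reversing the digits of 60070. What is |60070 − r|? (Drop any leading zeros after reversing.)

Reverse of 60070 is 7006.
|60070 − 7006| = 53064

53064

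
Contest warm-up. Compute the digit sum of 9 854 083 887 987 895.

9+8+5+4+0+8+3+8+8+7+9+8+7+8+9+5 = 106

106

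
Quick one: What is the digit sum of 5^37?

104

5^37 = 72759576141834259033203125
Sum of its 26 digits: 104.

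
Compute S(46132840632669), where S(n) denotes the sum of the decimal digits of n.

60

4+6+1+3+2+8+4+0+6+3+2+6+6+9 = 60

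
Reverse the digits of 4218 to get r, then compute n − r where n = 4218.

-3906

Reverse of 4218 is 8124.
4218 − 8124 = -3906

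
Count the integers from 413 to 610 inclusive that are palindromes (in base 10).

20

The integers in [413, 610] that are palindromes (in base 10): 414, 424, 434, 444, 454, 464, …, 595, 606.
20 qualify.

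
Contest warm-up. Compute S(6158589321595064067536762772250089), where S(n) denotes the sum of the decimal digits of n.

6+1+5+8+5+8+9+3+2+1+5+9+5+0+6+4+0+6+7+5+3+6+7+6+2+7+7+2+2+5+0+0+8+9 = 159

159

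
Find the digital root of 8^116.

1

The digital root of n equals n mod 9 (or 9 when 9 | n), so we need 8^116 mod 9.
8^116 ≡ 1 (mod 9), so the digital root is 1.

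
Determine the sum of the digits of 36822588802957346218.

3+6+8+2+2+5+8+8+8+0+2+9+5+7+3+4+6+2+1+8 = 97

97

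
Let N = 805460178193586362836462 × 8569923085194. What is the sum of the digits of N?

805460178193586362836462 × 8569923085194 = 6902731775305688644382937527915543628
Sum of its 37 digits: 180.

180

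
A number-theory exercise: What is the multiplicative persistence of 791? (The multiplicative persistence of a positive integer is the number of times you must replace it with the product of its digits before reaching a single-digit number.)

3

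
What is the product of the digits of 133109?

0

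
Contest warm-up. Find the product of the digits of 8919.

648

8×9×1×9 = 648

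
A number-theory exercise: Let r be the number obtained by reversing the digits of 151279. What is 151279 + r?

1123430

Reverse of 151279 is 972151.
151279 + 972151 = 1123430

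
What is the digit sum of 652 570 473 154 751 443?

73

6+5+2+5+7+0+4+7+3+1+5+4+7+5+1+4+4+3 = 73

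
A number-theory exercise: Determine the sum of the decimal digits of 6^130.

6^130 = 144431708923714697282341921957287977256854489558705240134406338415596406037318860947517804001179467776
Sum of its 102 digits: 468.

468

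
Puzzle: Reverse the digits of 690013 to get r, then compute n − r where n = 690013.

Reverse of 690013 is 310096.
690013 − 310096 = 379917

379917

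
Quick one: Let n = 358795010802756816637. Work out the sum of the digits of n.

97

3+5+8+7+9+5+0+1+0+8+0+2+7+5+6+8+1+6+6+3+7 = 97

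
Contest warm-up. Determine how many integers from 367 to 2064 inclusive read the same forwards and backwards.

74

The integers in [367, 2064] that read the same forwards and backwards: 373, 383, 393, 404, 414, 424, …, 1991, 2002.
74 qualify.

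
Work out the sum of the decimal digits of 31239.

18

3+1+2+3+9 = 18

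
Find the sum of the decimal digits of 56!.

333

56! = 710998587804863451854045647463724949736497978881168458687447040000000000000
Sum of its 75 digits: 333.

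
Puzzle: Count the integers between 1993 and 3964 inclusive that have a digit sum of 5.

The integers in [1993, 3964] that have a digit sum of 5: 2003, 2012, 2021, 2030, 2102, 2111, …, 3110, 3200.
16 qualify.

16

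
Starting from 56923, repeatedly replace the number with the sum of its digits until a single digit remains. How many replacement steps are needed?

2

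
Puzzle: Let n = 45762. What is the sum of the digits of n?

4+5+7+6+2 = 24

24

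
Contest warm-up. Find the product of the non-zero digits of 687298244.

6×8×7×2×9×8×2×4×4 = 1548288

1548288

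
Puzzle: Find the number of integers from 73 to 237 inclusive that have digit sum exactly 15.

8

The integers in [73, 237] that have digit sum exactly 15: 78, 87, 96, 159, 168, 177, 186, 195.
8 qualify.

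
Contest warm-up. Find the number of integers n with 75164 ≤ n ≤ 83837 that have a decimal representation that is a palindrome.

86

The integers in [75164, 83837] that have a decimal representation that is a palindrome: 75257, 75357, 75457, 75557, 75657, 75757, …, 83638, 83738.
86 qualify.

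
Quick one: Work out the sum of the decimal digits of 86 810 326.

8+6+8+1+0+3+2+6 = 34

34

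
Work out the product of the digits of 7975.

2205

7×9×7×5 = 2205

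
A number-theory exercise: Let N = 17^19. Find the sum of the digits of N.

17^19 = 239072435685151324847153
Sum of its 24 digits: 98.

98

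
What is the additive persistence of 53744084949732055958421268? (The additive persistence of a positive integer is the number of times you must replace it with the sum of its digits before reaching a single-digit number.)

53744084949732055958421268 → 124 → 7 (2 steps)

2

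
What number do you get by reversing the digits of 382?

283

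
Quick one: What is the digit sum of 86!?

495

86! = 24227095383672732381765523203441259715284870552429381750838764496720162249742450276789464634901319465571660595200000000000000000000
Sum of its 131 digits: 495.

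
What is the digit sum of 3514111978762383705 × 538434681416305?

3514111978762383705 × 538434681416305 = 1892119763746145232319947253310025
Sum of its 34 digits: 135.

135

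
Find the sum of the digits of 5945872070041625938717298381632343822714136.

5+9+4+5+8+7+2+0+7+0+0+4+1+6+2+5+9+3+8+7+1+7+2+9+8+3+8+1+6+3+2+3+4+3+8+2+2+7+1+4+1+3+6 = 186

186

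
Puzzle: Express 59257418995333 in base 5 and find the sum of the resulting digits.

45

59257418995333 in base 5 is 30231333143230322313.
Digit sum: 3+0+2+3+1+3+3+3+1+4+3+2+3+0+3+2+2+3+1+3 = 45.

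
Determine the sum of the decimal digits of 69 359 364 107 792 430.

6+9+3+5+9+3+6+4+1+0+7+7+9+2+4+3+0 = 78

78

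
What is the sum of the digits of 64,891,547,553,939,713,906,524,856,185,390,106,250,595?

193

6+4+8+9+1+5+4+7+5+5+3+9+3+9+7+1+3+9+0+6+5+2+4+8+5+6+1+8+5+3+9+0+1+0+6+2+5+0+5+9+5 = 193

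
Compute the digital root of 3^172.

The digital root of n equals n mod 9 (or 9 when 9 | n), so we need 3^172 mod 9.
3^172 ≡ 0 (mod 9), so the digital root is 9.

9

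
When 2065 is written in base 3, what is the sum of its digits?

9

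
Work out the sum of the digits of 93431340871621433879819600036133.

126

9+3+4+3+1+3+4+0+8+7+1+6+2+1+4+3+3+8+7+9+8+1+9+6+0+0+0+3+6+1+3+3 = 126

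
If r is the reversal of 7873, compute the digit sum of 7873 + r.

14

Reversal of 7873 is 3787; 7873 + 3787 = 11660.
Digit sum of 11660: 1+1+6+6+0 = 14.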